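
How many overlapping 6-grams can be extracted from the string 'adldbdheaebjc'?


String 'adldbdheaebjc' has length L = 13.
Number of overlapping n-grams = L - n + 1
Substituting: 13 - 6 + 1 = 8

8


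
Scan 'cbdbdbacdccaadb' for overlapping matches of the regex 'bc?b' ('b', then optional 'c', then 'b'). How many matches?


Pattern: bc?b means 'b', then optional 'c', then 'b'.
Scanning 'cbdbdbacdccaadb' position-by-position:
  Pos 0: window 'cbd' -> no
  Pos 1: window 'bdb' -> no
  Pos 2: window 'dbd' -> no
  Pos 3: window 'bdb' -> no
  Pos 4: window 'dba' -> no
  Pos 5: window 'bac' -> no
  Pos 6: window 'acd' -> no
  Pos 7: window 'cdc' -> no
  Pos 8: window 'dcc' -> no
  Pos 9: window 'cca' -> no
  Pos 10: window 'caa' -> no
  Pos 11: window 'aad' -> no
  Pos 12: window 'adb' -> no
  Pos 13: window 'db' -> no
  Pos 14: window 'b' -> no
Total matches: 0

0


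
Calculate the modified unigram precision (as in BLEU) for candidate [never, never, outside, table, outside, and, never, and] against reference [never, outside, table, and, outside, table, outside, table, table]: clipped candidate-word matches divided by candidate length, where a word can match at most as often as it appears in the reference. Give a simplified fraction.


Reference word counts: {'and': 1, 'never': 1, 'outside': 3, 'table': 4}
Checking each candidate word (with clipping):
  'never' -> in reference (ref count 1, used 1/1) -> match (matches: 1)
  'never' -> ref count 1 already used up (1/1) -> clipped, no match (matches: 1)
  'outside' -> in reference (ref count 3, used 1/3) -> match (matches: 2)
  'table' -> in reference (ref count 4, used 1/4) -> match (matches: 3)
  'outside' -> in reference (ref count 3, used 2/3) -> match (matches: 4)
  'and' -> in reference (ref count 1, used 1/1) -> match (matches: 5)
  'never' -> ref count 1 already used up (1/1) -> clipped, no match (matches: 5)
  'and' -> ref count 1 already used up (1/1) -> clipped, no match (matches: 5)
Clipped matches: 5, Candidate length: 8
Precision = 5/8

5/8


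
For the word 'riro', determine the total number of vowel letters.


Scanning each character of 'riro':
  Position 1: 'r' -> consonant (running count: 0)
  Position 2: 'i' -> vowel (running count: 1)
  Position 3: 'r' -> consonant (running count: 1)
  Position 4: 'o' -> vowel (running count: 2)
Total vowels: 2

2


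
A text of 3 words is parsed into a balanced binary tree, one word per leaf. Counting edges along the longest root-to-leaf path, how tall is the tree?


In a balanced binary tree with n leaves the deepest leaf is ceil(log2(n)) edges below the root.
log2(3) = 1.5850
ceil(1.5850) = 2
height (edges) = 2

2


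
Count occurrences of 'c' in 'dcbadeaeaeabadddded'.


Scanning 'dcbadeaeaeabadddded' for 'c':
  Position 1: 'c' -> MATCH (count: 1)
Total occurrences of 'c': 1

1


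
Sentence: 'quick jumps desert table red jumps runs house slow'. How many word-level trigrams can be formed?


Word trigrams from [9] words:
  Trigram 1: (quick jumps desert)
  Trigram 2: (jumps desert table)
  Trigram 3: (desert table red)
  Trigram 4: (table red jumps)
  Trigram 5: (red jumps runs)
  Trigram 6: (jumps runs house)
  Trigram 7: (runs house slow)
Total word trigrams: 9 - 2 = 7

7


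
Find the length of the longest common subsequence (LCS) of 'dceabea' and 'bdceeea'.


DP table for LCS of 'dceabea' and 'bdceeea':
       b  d  c  e  e  e  a
    0  0  0  0  0  0  0  0
  d 0  0  1  1  1  1  1  1
  c 0  0  1  2  2  2  2  2
  e 0  0  1  2  3  3  3  3
  a 0  0  1  2  3  3  3  4
  b 0  1  1  2  3  3  3  4
  e 0  1  1  2  3  4  4  4
  a 0  1  1  2  3  4  4  5
LCS: 'dceea'
LCS length = 5

5


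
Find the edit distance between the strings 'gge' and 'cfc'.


Building DP table for s1='gge' (len 3) and s2='cfc' (len 3):
       c  f  c
    0  1  2  3
  g 1  1  2  3
  g 2  2  2  3
  e 3  3  3  3
Edit distance = dp[3][3] = 3

3


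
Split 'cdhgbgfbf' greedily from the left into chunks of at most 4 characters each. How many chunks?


'cdhgbgfbf' has 9 characters.
Chunking with max size 4:
  Chunk 1: 'cdhg' (positions 0-3)
  Chunk 2: 'bgfb' (positions 4-7)
  Chunk 3: 'f' (positions 8-8)
Total chunks: ceil(9 / 4) = 3

3


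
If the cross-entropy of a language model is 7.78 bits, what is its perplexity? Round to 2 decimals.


Perplexity formula: PP = 2^H
H = 7.78
PP = 2^7.78
Decompose: 2^7.78 = 2^7 * 2^0.78
2^7 = 128, 2^0.78 ~ 1.7171309
PP ~ 128 * 1.7171309 = 219.7927552
Rounded to 2 decimals: 219.79

219.79


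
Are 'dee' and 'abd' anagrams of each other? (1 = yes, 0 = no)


Sort characters of 'dee': 'dee'
Sort characters of 'abd': 'abd'
Sorted forms differ -> they are NOT anagrams
Result: 0

0


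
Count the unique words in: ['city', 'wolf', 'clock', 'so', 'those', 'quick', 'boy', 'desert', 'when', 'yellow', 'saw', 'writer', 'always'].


Listing all tokens and tracking unique types:
  Token 1: 'city' -> NEW (unique so far: 1)
  Token 2: 'wolf' -> NEW (unique so far: 2)
  Token 3: 'clock' -> NEW (unique so far: 3)
  Token 4: 'so' -> NEW (unique so far: 4)
  Token 5: 'those' -> NEW (unique so far: 5)
  Token 6: 'quick' -> NEW (unique so far: 6)
  Token 7: 'boy' -> NEW (unique so far: 7)
  Token 8: 'desert' -> NEW (unique so far: 8)
  Token 9: 'when' -> NEW (unique so far: 9)
  Token 10: 'yellow' -> NEW (unique so far: 10)
  Token 11: 'saw' -> NEW (unique so far: 11)
  Token 12: 'writer' -> NEW (unique so far: 12)
  Token 13: 'always' -> NEW (unique so far: 13)
Unique types: ('always', 'boy', 'city', 'clock', 'desert', 'quick', 'saw', 'so', 'those', 'when', 'wolf', 'writer', 'yellow')
Vocabulary size: 13

13


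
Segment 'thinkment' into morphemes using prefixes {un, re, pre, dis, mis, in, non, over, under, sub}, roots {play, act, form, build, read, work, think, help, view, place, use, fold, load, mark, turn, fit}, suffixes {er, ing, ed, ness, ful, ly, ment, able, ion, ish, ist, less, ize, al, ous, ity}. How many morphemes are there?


Segmenting 'thinkment' against the inventory:
  'think' -> root (morpheme 1)
  'ment' -> suffix (morpheme 2)
Total morphemes: 2

2


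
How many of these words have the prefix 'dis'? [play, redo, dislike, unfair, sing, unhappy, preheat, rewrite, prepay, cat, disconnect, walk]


Checking each word for prefix 'dis':
  'play' -> no (count: 0)
  'redo' -> no (count: 0)
  'dislike' -> YES, starts with 'dis' (count: 1)
  'unfair' -> no (count: 1)
  'sing' -> no (count: 1)
  'unhappy' -> no (count: 1)
  'preheat' -> no (count: 1)
  'rewrite' -> no (count: 1)
  'prepay' -> no (count: 1)
  'cat' -> no (count: 1)
  'disconnect' -> YES, starts with 'dis' (count: 2)
  'walk' -> no (count: 2)
Total with prefix 'dis': 2

2


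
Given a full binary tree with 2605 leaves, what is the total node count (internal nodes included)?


Leaf nodes (terminals): 2605
Internal nodes = n - 1 = 2605 - 1 = 2604
Total = leaves + internal = 2605 + 2604 = 5209

5209


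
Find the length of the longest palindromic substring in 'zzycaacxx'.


Scanning 'zzycaacxx' for palindromic substrings.
Substring at positions 3-6: 'caac'.
Check: reverse('caac') = 'caac' -> palindrome confirmed.
Neighbouring characters ('y' / 'x') break symmetry, so it cannot extend further.
No longer palindromic substring exists; longest length = 4

4


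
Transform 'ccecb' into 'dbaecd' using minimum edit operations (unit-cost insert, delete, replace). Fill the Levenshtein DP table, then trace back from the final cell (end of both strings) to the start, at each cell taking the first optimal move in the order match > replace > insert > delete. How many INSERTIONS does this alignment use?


Edit distance = 4. Backtracking from cell (5, 6) with preference match > replace > insert > delete,
then listing the resulting alignment 'ccecb' -> 'dbaecd' left to right:
  Step 1: insert 'd' [insertion #1]
  Step 2: replace c->b
  Step 3: replace c->a
  Step 4: keep 'e'
  Step 5: keep 'c'
  Step 6: replace b->d
Total insertions: 1

1


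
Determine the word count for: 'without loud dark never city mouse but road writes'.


Counting words by splitting on spaces:
  Word 1: 'without'
  Word 2: 'loud'
  Word 3: 'dark'
  Word 4: 'never'
  Word 5: 'city'
  Word 6: 'mouse'
  Word 7: 'but'
  Word 8: 'road'
  Word 9: 'writes'
Total words: 9

9


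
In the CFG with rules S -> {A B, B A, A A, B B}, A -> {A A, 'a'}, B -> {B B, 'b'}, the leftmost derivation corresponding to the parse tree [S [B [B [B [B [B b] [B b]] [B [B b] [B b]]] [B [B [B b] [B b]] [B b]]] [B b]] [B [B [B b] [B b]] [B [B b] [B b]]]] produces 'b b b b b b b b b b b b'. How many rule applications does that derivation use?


Every bracketed nonterminal node [X ...] in the tree is produced by exactly one rule application.
Reading the tree off as a leftmost derivation:
  Step 1: S  =>  B B   (applied S -> B B)
  Step 2: B B  =>  B B B   (applied B -> B B)
  Step 3: B B B  =>  B B B B   (applied B -> B B)
  Step 4: B B B B  =>  B B B B B   (applied B -> B B)
  Step 5: B B B B B  =>  B B B B B B   (applied B -> B B)
  Step 6: B B B B B B  =>  b B B B B B   (applied B -> b)
  Step 7: b B B B B B  =>  b b B B B B   (applied B -> b)
  Step 8: b b B B B B  =>  b b B B B B B   (applied B -> B B)
  Step 9: b b B B B B B  =>  b b b B B B B   (applied B -> b)
  Step 10: b b b B B B B  =>  b b b b B B B   (applied B -> b)
  Step 11: b b b b B B B  =>  b b b b B B B B   (applied B -> B B)
  Step 12: b b b b B B B B  =>  b b b b B B B B B   (applied B -> B B)
  Step 13: b b b b B B B B B  =>  b b b b b B B B B   (applied B -> b)
  Step 14: b b b b b B B B B  =>  b b b b b b B B B   (applied B -> b)
  Step 15: b b b b b b B B B  =>  b b b b b b b B B   (applied B -> b)
  Step 16: b b b b b b b B B  =>  b b b b b b b b B   (applied B -> b)
  Step 17: b b b b b b b b B  =>  b b b b b b b b B B   (applied B -> B B)
  Step 18: b b b b b b b b B B  =>  b b b b b b b b B B B   (applied B -> B B)
  Step 19: b b b b b b b b B B B  =>  b b b b b b b b b B B   (applied B -> b)
  Step 20: b b b b b b b b b B B  =>  b b b b b b b b b b B   (applied B -> b)
  Step 21: b b b b b b b b b b B  =>  b b b b b b b b b b B B   (applied B -> B B)
  Step 22: b b b b b b b b b b B B  =>  b b b b b b b b b b b B   (applied B -> b)
  Step 23: b b b b b b b b b b b B  =>  b b b b b b b b b b b b   (applied B -> b)
Final yield: b b b b b b b b b b b b
Total rewrite steps: 23

23


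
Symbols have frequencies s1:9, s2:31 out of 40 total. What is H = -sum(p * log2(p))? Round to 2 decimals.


Computing entropy H = -sum(p_i * log2(p_i)):
  s1: p = 9/40 = 0.2250, -p*log2(p) = 0.4842
  s2: p = 31/40 = 0.7750, -p*log2(p) = 0.2850
H = sum of terms = 0.7692
Rounded to 2 decimals: 0.77

0.77


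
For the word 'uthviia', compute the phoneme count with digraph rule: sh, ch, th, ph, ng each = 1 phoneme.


Parsing 'uthviia' greedily, digraphs first:
  'u' -> vowel phoneme (phonemes so far: 1)
  'th' -> digraph (1 consonant phoneme) (phonemes so far: 2)
  'v' -> consonant phoneme (phonemes so far: 3)
  'i' -> vowel phoneme (phonemes so far: 4)
  'i' -> vowel phoneme (phonemes so far: 5)
  'a' -> vowel phoneme (phonemes so far: 6)
Total phonemes: 6

6


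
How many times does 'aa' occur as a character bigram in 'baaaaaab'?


Scanning 'baaaaaab' for bigram 'aa':
  Position 0: 'ba' -> no
  Position 1: 'aa' -> MATCH
  Position 2: 'aa' -> MATCH
  Position 3: 'aa' -> MATCH
  Position 4: 'aa' -> MATCH
  Position 5: 'aa' -> MATCH
  Position 6: 'ab' -> no
Total matches: 5

5


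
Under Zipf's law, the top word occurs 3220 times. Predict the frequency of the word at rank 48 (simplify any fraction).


Zipf's law: freq(rank) = f1 / rank
f1 = 3220, rank = 48
freq = 3220 / 48
GCD(3220, 48) = 4
Simplified: 805/12

805/12


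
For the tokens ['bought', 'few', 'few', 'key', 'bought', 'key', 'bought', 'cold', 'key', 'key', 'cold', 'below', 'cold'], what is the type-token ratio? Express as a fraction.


Tokens: 13
Unique types: ('below', 'bought', 'cold', 'few', 'key') = 5
TTR = 5/13
Already in lowest terms.

5/13


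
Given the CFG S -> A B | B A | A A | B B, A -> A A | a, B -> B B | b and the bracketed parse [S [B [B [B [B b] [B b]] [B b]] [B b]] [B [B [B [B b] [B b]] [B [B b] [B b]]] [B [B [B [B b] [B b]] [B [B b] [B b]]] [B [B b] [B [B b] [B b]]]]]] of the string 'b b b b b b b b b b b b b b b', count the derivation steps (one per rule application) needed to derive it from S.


Every bracketed nonterminal node [X ...] in the tree is produced by exactly one rule application.
Reading the tree off as a leftmost derivation:
  Step 1: S  =>  B B   (applied S -> B B)
  Step 2: B B  =>  B B B   (applied B -> B B)
  Step 3: B B B  =>  B B B B   (applied B -> B B)
  Step 4: B B B B  =>  B B B B B   (applied B -> B B)
  Step 5: B B B B B  =>  b B B B B   (applied B -> b)
  Step 6: b B B B B  =>  b b B B B   (applied B -> b)
  Step 7: b b B B B  =>  b b b B B   (applied B -> b)
  Step 8: b b b B B  =>  b b b b B   (applied B -> b)
  Step 9: b b b b B  =>  b b b b B B   (applied B -> B B)
  Step 10: b b b b B B  =>  b b b b B B B   (applied B -> B B)
  Step 11: b b b b B B B  =>  b b b b B B B B   (applied B -> B B)
  Step 12: b b b b B B B B  =>  b b b b b B B B   (applied B -> b)
  Step 13: b b b b b B B B  =>  b b b b b b B B   (applied B -> b)
  Step 14: b b b b b b B B  =>  b b b b b b B B B   (applied B -> B B)
  Step 15: b b b b b b B B B  =>  b b b b b b b B B   (applied B -> b)
  Step 16: b b b b b b b B B  =>  b b b b b b b b B   (applied B -> b)
  Step 17: b b b b b b b b B  =>  b b b b b b b b B B   (applied B -> B B)
  Step 18: b b b b b b b b B B  =>  b b b b b b b b B B B   (applied B -> B B)
  Step 19: b b b b b b b b B B B  =>  b b b b b b b b B B B B   (applied B -> B B)
  Step 20: b b b b b b b b B B B B  =>  b b b b b b b b b B B B   (applied B -> b)
  Step 21: b b b b b b b b b B B B  =>  b b b b b b b b b b B B   (applied B -> b)
  Step 22: b b b b b b b b b b B B  =>  b b b b b b b b b b B B B   (applied B -> B B)
  Step 23: b b b b b b b b b b B B B  =>  b b b b b b b b b b b B B   (applied B -> b)
  Step 24: b b b b b b b b b b b B B  =>  b b b b b b b b b b b b B   (applied B -> b)
  Step 25: b b b b b b b b b b b b B  =>  b b b b b b b b b b b b B B   (applied B -> B B)
  Step 26: b b b b b b b b b b b b B B  =>  b b b b b b b b b b b b b B   (applied B -> b)
  Step 27: b b b b b b b b b b b b b B  =>  b b b b b b b b b b b b b B B   (applied B -> B B)
  Step 28: b b b b b b b b b b b b b B B  =>  b b b b b b b b b b b b b b B   (applied B -> b)
  Step 29: b b b b b b b b b b b b b b B  =>  b b b b b b b b b b b b b b b   (applied B -> b)
Final yield: b b b b b b b b b b b b b b b
Total rewrite steps: 29

29


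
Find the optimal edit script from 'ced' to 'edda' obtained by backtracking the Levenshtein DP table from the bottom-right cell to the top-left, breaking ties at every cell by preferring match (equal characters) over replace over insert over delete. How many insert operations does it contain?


Edit distance = 3. Backtracking from cell (3, 4) with preference match > replace > insert > delete,
then listing the resulting alignment 'ced' -> 'edda' left to right:
  Step 1: replace c->e
  Step 2: replace e->d
  Step 3: keep 'd'
  Step 4: insert 'a' [insertion #1]
Total insertions: 1

1


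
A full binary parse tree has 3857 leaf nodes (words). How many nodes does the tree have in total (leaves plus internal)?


Leaf nodes (terminals): 3857
Internal nodes = n - 1 = 3857 - 1 = 3856
Total = leaves + internal = 3857 + 3856 = 7713

7713


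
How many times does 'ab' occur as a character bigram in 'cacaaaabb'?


Scanning 'cacaaaabb' for bigram 'ab':
  Position 0: 'ca' -> no
  Position 1: 'ac' -> no
  Position 2: 'ca' -> no
  Position 3: 'aa' -> no
  Position 4: 'aa' -> no
  Position 5: 'aa' -> no
  Position 6: 'ab' -> MATCH
  Position 7: 'bb' -> no
Total matches: 1

1


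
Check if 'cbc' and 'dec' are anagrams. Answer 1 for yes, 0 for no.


Sort characters of 'cbc': 'bcc'
Sort characters of 'dec': 'cde'
Sorted forms differ -> they are NOT anagrams
Result: 0

0


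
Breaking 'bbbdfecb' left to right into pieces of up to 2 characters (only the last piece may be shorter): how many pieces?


'bbbdfecb' has 8 characters.
Chunking with max size 2:
  Chunk 1: 'bb' (positions 0-1)
  Chunk 2: 'bd' (positions 2-3)
  Chunk 3: 'fe' (positions 4-5)
  Chunk 4: 'cb' (positions 6-7)
Total chunks: ceil(8 / 2) = 4

4


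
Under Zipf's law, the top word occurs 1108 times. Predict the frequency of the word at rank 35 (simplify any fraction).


Zipf's law: freq(rank) = f1 / rank
f1 = 1108, rank = 35
freq = 1108 / 35
GCD(1108, 35) = 1
Simplified: 1108/35

1108/35


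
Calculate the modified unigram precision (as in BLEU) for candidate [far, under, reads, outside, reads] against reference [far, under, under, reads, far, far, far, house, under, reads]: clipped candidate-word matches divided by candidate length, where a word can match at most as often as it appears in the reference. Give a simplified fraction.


Reference word counts: {'far': 4, 'house': 1, 'reads': 2, 'under': 3}
Checking each candidate word (with clipping):
  'far' -> in reference (ref count 4, used 1/4) -> match (matches: 1)
  'under' -> in reference (ref count 3, used 1/3) -> match (matches: 2)
  'reads' -> in reference (ref count 2, used 1/2) -> match (matches: 3)
  'outside' -> not in reference -> no match (matches: 3)
  'reads' -> in reference (ref count 2, used 2/2) -> match (matches: 4)
Clipped matches: 4, Candidate length: 5
Precision = 4/5

4/5


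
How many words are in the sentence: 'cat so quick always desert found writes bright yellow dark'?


Counting words by splitting on spaces:
  Word 1: 'cat'
  Word 2: 'so'
  Word 3: 'quick'
  Word 4: 'always'
  Word 5: 'desert'
  Word 6: 'found'
  Word 7: 'writes'
  Word 8: 'bright'
  Word 9: 'yellow'
  Word 10: 'dark'
Total words: 10

10


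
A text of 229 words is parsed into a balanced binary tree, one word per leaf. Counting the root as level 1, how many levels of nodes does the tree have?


In a balanced binary tree with n leaves the deepest leaf is ceil(log2(n)) edges below the root,
so counting node levels inclusive of root and leaves gives ceil(log2(n)) + 1 levels.
log2(229) = 7.8392
ceil(7.8392) = 8
levels = 8 + 1 = 9

9


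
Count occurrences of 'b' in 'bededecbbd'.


Scanning 'bededecbbd' for 'b':
  Position 0: 'b' -> MATCH (count: 1)
  Position 7: 'b' -> MATCH (count: 2)
  Position 8: 'b' -> MATCH (count: 3)
Total occurrences of 'b': 3

3


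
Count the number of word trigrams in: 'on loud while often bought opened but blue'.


Word trigrams from [8] words:
  Trigram 1: (on loud while)
  Trigram 2: (loud while often)
  Trigram 3: (while often bought)
  Trigram 4: (often bought opened)
  Trigram 5: (bought opened but)
  Trigram 6: (opened but blue)
Total word trigrams: 8 - 2 = 6

6


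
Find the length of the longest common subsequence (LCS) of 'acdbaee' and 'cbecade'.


DP table for LCS of 'acdbaee' and 'cbecade':
       c  b  e  c  a  d  e
    0  0  0  0  0  0  0  0
  a 0  0  0  0  0  1  1  1
  c 0  1  1  1  1  1  1  1
  d 0  1  1  1  1  1  2  2
  b 0  1  2  2  2  2  2  2
  a 0  1  2  2  2  3  3  3
  e 0  1  2  3  3  3  3  4
  e 0  1  2  3  3  3  3  4
LCS: 'cbae'
LCS length = 4

4


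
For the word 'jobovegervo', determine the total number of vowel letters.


Scanning each character of 'jobovegervo':
  Position 1: 'j' -> consonant (running count: 0)
  Position 2: 'o' -> vowel (running count: 1)
  Position 3: 'b' -> consonant (running count: 1)
  Position 4: 'o' -> vowel (running count: 2)
  Position 5: 'v' -> consonant (running count: 2)
  Position 6: 'e' -> vowel (running count: 3)
  Position 7: 'g' -> consonant (running count: 3)
  Position 8: 'e' -> vowel (running count: 4)
  Position 9: 'r' -> consonant (running count: 4)
  Position 10: 'v' -> consonant (running count: 4)
  Position 11: 'o' -> vowel (running count: 5)
Total vowels: 5

5


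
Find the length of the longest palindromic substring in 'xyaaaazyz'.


Scanning 'xyaaaazyz' for palindromic substrings.
Substring at positions 2-5: 'aaaa'.
Check: reverse('aaaa') = 'aaaa' -> palindrome confirmed.
Neighbouring characters ('y' / 'z') break symmetry, so it cannot extend further.
No longer palindromic substring exists; longest length = 4

4


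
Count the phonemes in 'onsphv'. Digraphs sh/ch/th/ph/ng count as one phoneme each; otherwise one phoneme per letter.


Parsing 'onsphv' greedily, digraphs first:
  'o' -> vowel phoneme (phonemes so far: 1)
  'n' -> consonant phoneme (phonemes so far: 2)
  's' -> consonant phoneme (phonemes so far: 3)
  'ph' -> digraph (1 consonant phoneme) (phonemes so far: 4)
  'v' -> consonant phoneme (phonemes so far: 5)
Total phonemes: 5

5


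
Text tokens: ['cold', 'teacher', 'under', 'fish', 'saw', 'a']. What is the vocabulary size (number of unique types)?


Listing all tokens and tracking unique types:
  Token 1: 'cold' -> NEW (unique so far: 1)
  Token 2: 'teacher' -> NEW (unique so far: 2)
  Token 3: 'under' -> NEW (unique so far: 3)
  Token 4: 'fish' -> NEW (unique so far: 4)
  Token 5: 'saw' -> NEW (unique so far: 5)
  Token 6: 'a' -> NEW (unique so far: 6)
Unique types: ('a', 'cold', 'fish', 'saw', 'teacher', 'under')
Vocabulary size: 6

6


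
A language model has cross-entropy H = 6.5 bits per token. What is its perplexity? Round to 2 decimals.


Perplexity formula: PP = 2^H
H = 6.5
PP = 2^6.5
Decompose: 2^6.5 = 2^6 * 2^0.5 = 2^6 * sqrt(2)
2^6 = 64, sqrt(2) ~ 1.4142136
PP ~ 64 * 1.4142136 = 90.5096704
Rounded to 2 decimals: 90.51

90.51


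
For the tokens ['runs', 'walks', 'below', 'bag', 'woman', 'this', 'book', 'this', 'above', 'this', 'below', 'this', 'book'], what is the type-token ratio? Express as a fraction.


Tokens: 13
Unique types: ('above', 'bag', 'below', 'book', 'runs', 'this', 'walks', 'woman') = 8
TTR = 8/13
Already in lowest terms.

8/13


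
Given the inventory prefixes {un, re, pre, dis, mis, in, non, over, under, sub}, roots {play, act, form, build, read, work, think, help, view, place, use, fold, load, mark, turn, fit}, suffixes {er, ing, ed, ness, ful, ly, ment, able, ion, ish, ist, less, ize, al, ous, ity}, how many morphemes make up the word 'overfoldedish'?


Segmenting 'overfoldedish' against the inventory:
  'over' -> prefix (morpheme 1)
  'fold' -> root (morpheme 2)
  'ed' -> suffix (morpheme 3)
  'ish' -> suffix (morpheme 4)
Total morphemes: 4

4


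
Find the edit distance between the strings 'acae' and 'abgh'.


Building DP table for s1='acae' (len 4) and s2='abgh' (len 4):
       a  b  g  h
    0  1  2  3  4
  a 1  0  1  2  3
  c 2  1  1  2  3
  a 3  2  2  2  3
  e 4  3  3  3  3
Edit distance = dp[4][4] = 3

3


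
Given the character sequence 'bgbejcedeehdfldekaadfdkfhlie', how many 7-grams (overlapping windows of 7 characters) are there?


String 'bgbejcedeehdfldekaadfdkfhlie' has length L = 28.
Number of overlapping n-grams = L - n + 1
Substituting: 28 - 7 + 1 = 22

22


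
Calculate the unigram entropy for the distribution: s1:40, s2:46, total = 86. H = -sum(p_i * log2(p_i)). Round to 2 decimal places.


Computing entropy H = -sum(p_i * log2(p_i)):
  s1: p = 40/86 = 0.4651, -p*log2(p) = 0.5136
  s2: p = 46/86 = 0.5349, -p*log2(p) = 0.4828
H = sum of terms = 0.9964
Rounded to 2 decimals: 1.00

1.00


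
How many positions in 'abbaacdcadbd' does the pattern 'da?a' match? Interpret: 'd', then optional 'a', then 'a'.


Pattern: da?a means 'd', then optional 'a', then 'a'.
Scanning 'abbaacdcadbd' position-by-position:
  Pos 0: window 'abb' -> no
  Pos 1: window 'bba' -> no
  Pos 2: window 'baa' -> no
  Pos 3: window 'aac' -> no
  Pos 4: window 'acd' -> no
  Pos 5: window 'cdc' -> no
  Pos 6: window 'dca' -> no
  Pos 7: window 'cad' -> no
  Pos 8: window 'adb' -> no
  Pos 9: window 'dbd' -> no
  Pos 10: window 'bd' -> no
  Pos 11: window 'd' -> no
Total matches: 0

0


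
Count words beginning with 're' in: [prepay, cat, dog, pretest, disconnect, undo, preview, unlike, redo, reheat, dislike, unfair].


Checking each word for prefix 're':
  'prepay' -> no (count: 0)
  'cat' -> no (count: 0)
  'dog' -> no (count: 0)
  'pretest' -> no (count: 0)
  'disconnect' -> no (count: 0)
  'undo' -> no (count: 0)
  'preview' -> no (count: 0)
  'unlike' -> no (count: 0)
  'redo' -> YES, starts with 're' (count: 1)
  'reheat' -> YES, starts with 're' (count: 2)
  'dislike' -> no (count: 2)
  'unfair' -> no (count: 2)
Total with prefix 're': 2

2


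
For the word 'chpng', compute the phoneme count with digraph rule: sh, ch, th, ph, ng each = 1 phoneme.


Parsing 'chpng' greedily, digraphs first:
  'ch' -> digraph (1 consonant phoneme) (phonemes so far: 1)
  'p' -> consonant phoneme (phonemes so far: 2)
  'ng' -> digraph (1 consonant phoneme) (phonemes so far: 3)
Total phonemes: 3

3


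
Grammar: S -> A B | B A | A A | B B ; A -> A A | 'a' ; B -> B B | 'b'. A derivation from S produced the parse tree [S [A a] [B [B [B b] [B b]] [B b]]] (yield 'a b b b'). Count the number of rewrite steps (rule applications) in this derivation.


Every bracketed nonterminal node [X ...] in the tree is produced by exactly one rule application.
Reading the tree off as a leftmost derivation:
  Step 1: S  =>  A B   (applied S -> A B)
  Step 2: A B  =>  a B   (applied A -> a)
  Step 3: a B  =>  a B B   (applied B -> B B)
  Step 4: a B B  =>  a B B B   (applied B -> B B)
  Step 5: a B B B  =>  a b B B   (applied B -> b)
  Step 6: a b B B  =>  a b b B   (applied B -> b)
  Step 7: a b b B  =>  a b b b   (applied B -> b)
Final yield: a b b b
Total rewrite steps: 7

7


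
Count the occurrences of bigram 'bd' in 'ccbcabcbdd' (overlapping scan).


Scanning 'ccbcabcbdd' for bigram 'bd':
  Position 0: 'cc' -> no
  Position 1: 'cb' -> no
  Position 2: 'bc' -> no
  Position 3: 'ca' -> no
  Position 4: 'ab' -> no
  Position 5: 'bc' -> no
  Position 6: 'cb' -> no
  Position 7: 'bd' -> MATCH
  Position 8: 'dd' -> no
Total matches: 1

1


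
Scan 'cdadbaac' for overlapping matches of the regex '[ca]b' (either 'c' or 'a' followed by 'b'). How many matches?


Pattern: [ca]b means either 'c' or 'a' followed by 'b'.
Scanning 'cdadbaac' position-by-position:
  Pos 0: window 'cd' -> no
  Pos 1: window 'da' -> no
  Pos 2: window 'ad' -> no
  Pos 3: window 'db' -> no
  Pos 4: window 'ba' -> no
  Pos 5: window 'aa' -> no
  Pos 6: window 'ac' -> no
  Pos 7: window 'c' -> no
Total matches: 0

0


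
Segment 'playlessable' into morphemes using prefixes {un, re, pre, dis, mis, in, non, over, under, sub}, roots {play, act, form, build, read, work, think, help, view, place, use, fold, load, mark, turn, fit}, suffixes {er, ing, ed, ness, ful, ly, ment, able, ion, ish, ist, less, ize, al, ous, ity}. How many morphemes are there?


Segmenting 'playlessable' against the inventory:
  'play' -> root (morpheme 1)
  'less' -> suffix (morpheme 2)
  'able' -> suffix (morpheme 3)
Total morphemes: 3

3


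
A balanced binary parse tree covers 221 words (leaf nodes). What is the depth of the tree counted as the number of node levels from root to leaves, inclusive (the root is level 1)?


In a balanced binary tree with n leaves the deepest leaf is ceil(log2(n)) edges below the root,
so counting node levels inclusive of root and leaves gives ceil(log2(n)) + 1 levels.
log2(221) = 7.7879
ceil(7.7879) = 8
levels = 8 + 1 = 9

9


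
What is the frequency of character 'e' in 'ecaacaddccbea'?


Scanning 'ecaacaddccbea' for 'e':
  Position 0: 'e' -> MATCH (count: 1)
  Position 11: 'e' -> MATCH (count: 2)
Total occurrences of 'e': 2

2


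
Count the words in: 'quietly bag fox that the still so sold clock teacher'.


Counting words by splitting on spaces:
  Word 1: 'quietly'
  Word 2: 'bag'
  Word 3: 'fox'
  Word 4: 'that'
  Word 5: 'the'
  Word 6: 'still'
  Word 7: 'so'
  Word 8: 'sold'
  Word 9: 'clock'
  Word 10: 'teacher'
Total words: 10

10


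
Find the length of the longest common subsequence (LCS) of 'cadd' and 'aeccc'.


DP table for LCS of 'cadd' and 'aeccc':
       a  e  c  c  c
    0  0  0  0  0  0
  c 0  0  0  1  1  1
  a 0  1  1  1  1  1
  d 0  1  1  1  1  1
  d 0  1  1  1  1  1
LCS: 'c'
LCS length = 1

1


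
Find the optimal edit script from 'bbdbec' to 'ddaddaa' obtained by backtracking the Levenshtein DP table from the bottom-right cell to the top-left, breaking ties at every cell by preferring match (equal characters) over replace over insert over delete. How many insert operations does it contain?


Edit distance = 6. Backtracking from cell (6, 7) with preference match > replace > insert > delete,
then listing the resulting alignment 'bbdbec' -> 'ddaddaa' left to right:
  Step 1: insert 'd' [insertion #1]
  Step 2: replace b->d
  Step 3: replace b->a
  Step 4: keep 'd'
  Step 5: replace b->d
  Step 6: replace e->a
  Step 7: replace c->a
Total insertions: 1

1


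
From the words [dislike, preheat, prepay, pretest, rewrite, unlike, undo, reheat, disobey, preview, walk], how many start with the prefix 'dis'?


Checking each word for prefix 'dis':
  'dislike' -> YES, starts with 'dis' (count: 1)
  'preheat' -> no (count: 1)
  'prepay' -> no (count: 1)
  'pretest' -> no (count: 1)
  'rewrite' -> no (count: 1)
  'unlike' -> no (count: 1)
  'undo' -> no (count: 1)
  'reheat' -> no (count: 1)
  'disobey' -> YES, starts with 'dis' (count: 2)
  'preview' -> no (count: 2)
  'walk' -> no (count: 2)
Total with prefix 'dis': 2

2


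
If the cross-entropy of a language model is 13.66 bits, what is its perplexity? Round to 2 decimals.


Perplexity formula: PP = 2^H
H = 13.66
PP = 2^13.66
Decompose: 2^13.66 = 2^13 * 2^0.66
2^13 = 8192, 2^0.66 ~ 1.5800826
PP ~ 8192 * 1.5800826 = 12944.0366592
Rounded to 2 decimals: 12944.04

12944.04


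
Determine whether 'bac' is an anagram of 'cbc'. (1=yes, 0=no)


Sort characters of 'bac': 'abc'
Sort characters of 'cbc': 'bcc'
Sorted forms differ -> they are NOT anagrams
Result: 0

0


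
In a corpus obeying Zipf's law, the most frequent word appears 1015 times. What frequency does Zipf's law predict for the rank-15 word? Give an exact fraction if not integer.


Zipf's law: freq(rank) = f1 / rank
f1 = 1015, rank = 15
freq = 1015 / 15
GCD(1015, 15) = 5
Simplified: 203/3

203/3


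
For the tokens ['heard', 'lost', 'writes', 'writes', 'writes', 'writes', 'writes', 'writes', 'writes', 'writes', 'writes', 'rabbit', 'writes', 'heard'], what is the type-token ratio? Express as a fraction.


Tokens: 14
Unique types: ('heard', 'lost', 'rabbit', 'writes') = 4
TTR = 4/14
Simplify: divide both by 2 -> 2/7
TTR = 2/7

2/7


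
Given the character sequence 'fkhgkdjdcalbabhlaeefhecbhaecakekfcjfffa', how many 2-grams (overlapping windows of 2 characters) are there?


String 'fkhgkdjdcalbabhlaeefhecbhaecakekfcjfffa' has length L = 39.
Number of overlapping n-grams = L - n + 1
Substituting: 39 - 2 + 1 = 38

38


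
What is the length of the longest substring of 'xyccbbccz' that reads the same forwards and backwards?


Scanning 'xyccbbccz' for palindromic substrings.
Substring at positions 2-7: 'ccbbcc'.
Check: reverse('ccbbcc') = 'ccbbcc' -> palindrome confirmed.
Neighbouring characters ('y' / 'z') break symmetry, so it cannot extend further.
No longer palindromic substring exists; longest length = 6

6


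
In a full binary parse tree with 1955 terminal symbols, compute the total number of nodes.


Leaf nodes (terminals): 1955
Internal nodes = n - 1 = 1955 - 1 = 1954
Total = leaves + internal = 1955 + 1954 = 3909

3909


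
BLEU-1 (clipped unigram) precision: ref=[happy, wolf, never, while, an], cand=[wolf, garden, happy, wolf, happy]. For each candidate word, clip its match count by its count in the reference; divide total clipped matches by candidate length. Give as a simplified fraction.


Reference word counts: {'an': 1, 'happy': 1, 'never': 1, 'while': 1, 'wolf': 1}
Checking each candidate word (with clipping):
  'wolf' -> in reference (ref count 1, used 1/1) -> match (matches: 1)
  'garden' -> not in reference -> no match (matches: 1)
  'happy' -> in reference (ref count 1, used 1/1) -> match (matches: 2)
  'wolf' -> ref count 1 already used up (1/1) -> clipped, no match (matches: 2)
  'happy' -> ref count 1 already used up (1/1) -> clipped, no match (matches: 2)
Clipped matches: 2, Candidate length: 5
Precision = 2/5

2/5


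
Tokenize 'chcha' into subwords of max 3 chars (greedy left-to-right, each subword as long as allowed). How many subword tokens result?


'chcha' has 5 characters.
Chunking with max size 3:
  Chunk 1: 'chc' (positions 0-2)
  Chunk 2: 'ha' (positions 3-4)
Total chunks: ceil(5 / 3) = 2

2


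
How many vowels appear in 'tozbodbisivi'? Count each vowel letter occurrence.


Scanning each character of 'tozbodbisivi':
  Position 1: 't' -> consonant (running count: 0)
  Position 2: 'o' -> vowel (running count: 1)
  Position 3: 'z' -> consonant (running count: 1)
  Position 4: 'b' -> consonant (running count: 1)
  Position 5: 'o' -> vowel (running count: 2)
  Position 6: 'd' -> consonant (running count: 2)
  Position 7: 'b' -> consonant (running count: 2)
  Position 8: 'i' -> vowel (running count: 3)
  Position 9: 's' -> consonant (running count: 3)
  Position 10: 'i' -> vowel (running count: 4)
  Position 11: 'v' -> consonant (running count: 4)
  Position 12: 'i' -> vowel (running count: 5)
Total vowels: 5

5


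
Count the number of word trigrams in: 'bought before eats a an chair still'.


Word trigrams from [7] words:
  Trigram 1: (bought before eats)
  Trigram 2: (before eats a)
  Trigram 3: (eats a an)
  Trigram 4: (a an chair)
  Trigram 5: (an chair still)
Total word trigrams: 7 - 2 = 5

5


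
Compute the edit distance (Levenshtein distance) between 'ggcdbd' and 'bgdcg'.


Building DP table for s1='ggcdbd' (len 6) and s2='bgdcg' (len 5):
       b  g  d  c  g
    0  1  2  3  4  5
  g 1  1  1  2  3  4
  g 2  2  1  2  3  3
  c 3  3  2  2  2  3
  d 4  4  3  2  3  3
  b 5  4  4  3  3  4
  d 6  5  5  4  4  4
Edit distance = dp[6][5] = 4

4


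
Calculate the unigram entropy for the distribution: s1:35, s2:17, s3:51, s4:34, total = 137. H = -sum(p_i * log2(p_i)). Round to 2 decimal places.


Computing entropy H = -sum(p_i * log2(p_i)):
  s1: p = 35/137 = 0.2555, -p*log2(p) = 0.5030
  s2: p = 17/137 = 0.1241, -p*log2(p) = 0.3736
  s3: p = 51/137 = 0.3723, -p*log2(p) = 0.5307
  s4: p = 34/137 = 0.2482, -p*log2(p) = 0.4990
H = sum of terms = 1.9063
Rounded to 2 decimals: 1.91

1.91


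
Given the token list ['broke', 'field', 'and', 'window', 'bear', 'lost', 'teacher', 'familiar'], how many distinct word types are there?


Listing all tokens and tracking unique types:
  Token 1: 'broke' -> NEW (unique so far: 1)
  Token 2: 'field' -> NEW (unique so far: 2)
  Token 3: 'and' -> NEW (unique so far: 3)
  Token 4: 'window' -> NEW (unique so far: 4)
  Token 5: 'bear' -> NEW (unique so far: 5)
  Token 6: 'lost' -> NEW (unique so far: 6)
  Token 7: 'teacher' -> NEW (unique so far: 7)
  Token 8: 'familiar' -> NEW (unique so far: 8)
Unique types: ('and', 'bear', 'broke', 'familiar', 'field', 'lost', 'teacher', 'window')
Vocabulary size: 8

8


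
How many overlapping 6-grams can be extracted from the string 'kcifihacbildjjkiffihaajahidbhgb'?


String 'kcifihacbildjjkiffihaajahidbhgb' has length L = 31.
Number of overlapping n-grams = L - n + 1
Substituting: 31 - 6 + 1 = 26

26


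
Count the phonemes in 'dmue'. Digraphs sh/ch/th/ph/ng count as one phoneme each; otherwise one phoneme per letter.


Parsing 'dmue' greedily, digraphs first:
  'd' -> consonant phoneme (phonemes so far: 1)
  'm' -> consonant phoneme (phonemes so far: 2)
  'u' -> vowel phoneme (phonemes so far: 3)
  'e' -> vowel phoneme (phonemes so far: 4)
Total phonemes: 4

4


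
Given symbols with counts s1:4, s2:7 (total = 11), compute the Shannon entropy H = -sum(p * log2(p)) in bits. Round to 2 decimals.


Computing entropy H = -sum(p_i * log2(p_i)):
  s1: p = 4/11 = 0.3636, -p*log2(p) = 0.5307
  s2: p = 7/11 = 0.6364, -p*log2(p) = 0.4150
H = sum of terms = 0.9457
Rounded to 2 decimals: 0.95

0.95


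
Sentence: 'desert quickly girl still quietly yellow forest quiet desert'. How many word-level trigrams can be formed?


Word trigrams from [9] words:
  Trigram 1: (desert quickly girl)
  Trigram 2: (quickly girl still)
  Trigram 3: (girl still quietly)
  Trigram 4: (still quietly yellow)
  Trigram 5: (quietly yellow forest)
  Trigram 6: (yellow forest quiet)
  Trigram 7: (forest quiet desert)
Total word trigrams: 9 - 2 = 7

7


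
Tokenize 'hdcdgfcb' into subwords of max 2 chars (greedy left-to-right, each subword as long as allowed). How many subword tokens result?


'hdcdgfcb' has 8 characters.
Chunking with max size 2:
  Chunk 1: 'hd' (positions 0-1)
  Chunk 2: 'cd' (positions 2-3)
  Chunk 3: 'gf' (positions 4-5)
  Chunk 4: 'cb' (positions 6-7)
Total chunks: ceil(8 / 2) = 4

4


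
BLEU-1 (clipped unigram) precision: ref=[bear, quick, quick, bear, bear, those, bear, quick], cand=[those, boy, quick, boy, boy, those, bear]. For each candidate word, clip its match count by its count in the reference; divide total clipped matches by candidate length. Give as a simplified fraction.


Reference word counts: {'bear': 4, 'quick': 3, 'those': 1}
Checking each candidate word (with clipping):
  'those' -> in reference (ref count 1, used 1/1) -> match (matches: 1)
  'boy' -> not in reference -> no match (matches: 1)
  'quick' -> in reference (ref count 3, used 1/3) -> match (matches: 2)
  'boy' -> not in reference -> no match (matches: 2)
  'boy' -> not in reference -> no match (matches: 2)
  'those' -> ref count 1 already used up (1/1) -> clipped, no match (matches: 2)
  'bear' -> in reference (ref count 4, used 1/4) -> match (matches: 3)
Clipped matches: 3, Candidate length: 7
Precision = 3/7

3/7


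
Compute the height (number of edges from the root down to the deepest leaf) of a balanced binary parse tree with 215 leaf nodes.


In a balanced binary tree with n leaves the deepest leaf is ceil(log2(n)) edges below the root.
log2(215) = 7.7482
ceil(7.7482) = 8
height (edges) = 8

8


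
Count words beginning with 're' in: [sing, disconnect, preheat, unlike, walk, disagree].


Checking each word for prefix 're':
  'sing' -> no (count: 0)
  'disconnect' -> no (count: 0)
  'preheat' -> no (count: 0)
  'unlike' -> no (count: 0)
  'walk' -> no (count: 0)
  'disagree' -> no (count: 0)
Total with prefix 're': 0

0


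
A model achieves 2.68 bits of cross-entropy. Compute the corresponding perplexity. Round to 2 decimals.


Perplexity formula: PP = 2^H
H = 2.68
PP = 2^2.68
Decompose: 2^2.68 = 2^2 * 2^0.68
2^2 = 4, 2^0.68 ~ 1.6021398
PP ~ 4 * 1.6021398 = 6.4085592
Rounded to 2 decimals: 6.41

6.41


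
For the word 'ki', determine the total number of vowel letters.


Scanning each character of 'ki':
  Position 1: 'k' -> consonant (running count: 0)
  Position 2: 'i' -> vowel (running count: 1)
Total vowels: 1

1


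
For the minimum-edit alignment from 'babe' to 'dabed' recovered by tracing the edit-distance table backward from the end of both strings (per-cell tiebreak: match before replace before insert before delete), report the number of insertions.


Edit distance = 2. Backtracking from cell (4, 5) with preference match > replace > insert > delete,
then listing the resulting alignment 'babe' -> 'dabed' left to right:
  Step 1: replace b->d
  Step 2: keep 'a'
  Step 3: keep 'b'
  Step 4: keep 'e'
  Step 5: insert 'd' [insertion #1]
Total insertions: 1

1


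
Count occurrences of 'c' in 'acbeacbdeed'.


Scanning 'acbeacbdeed' for 'c':
  Position 1: 'c' -> MATCH (count: 1)
  Position 5: 'c' -> MATCH (count: 2)
Total occurrences of 'c': 2

2


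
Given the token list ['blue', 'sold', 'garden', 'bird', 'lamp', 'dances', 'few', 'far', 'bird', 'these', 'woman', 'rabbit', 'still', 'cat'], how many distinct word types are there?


Listing all tokens and tracking unique types:
  Token 1: 'blue' -> NEW (unique so far: 1)
  Token 2: 'sold' -> NEW (unique so far: 2)
  Token 3: 'garden' -> NEW (unique so far: 3)
  Token 4: 'bird' -> NEW (unique so far: 4)
  Token 5: 'lamp' -> NEW (unique so far: 5)
  Token 6: 'dances' -> NEW (unique so far: 6)
  Token 7: 'few' -> NEW (unique so far: 7)
  Token 8: 'far' -> NEW (unique so far: 8)
  Token 9: 'bird' -> duplicate (unique so far: 8)
  Token 10: 'these' -> NEW (unique so far: 9)
  Token 11: 'woman' -> NEW (unique so far: 10)
  Token 12: 'rabbit' -> NEW (unique so far: 11)
  Token 13: 'still' -> NEW (unique so far: 12)
  Token 14: 'cat' -> NEW (unique so far: 13)
Unique types: ('bird', 'blue', 'cat', 'dances', 'far', 'few', 'garden', 'lamp', 'rabbit', 'sold', 'still', 'these', 'woman')
Vocabulary size: 13

13
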